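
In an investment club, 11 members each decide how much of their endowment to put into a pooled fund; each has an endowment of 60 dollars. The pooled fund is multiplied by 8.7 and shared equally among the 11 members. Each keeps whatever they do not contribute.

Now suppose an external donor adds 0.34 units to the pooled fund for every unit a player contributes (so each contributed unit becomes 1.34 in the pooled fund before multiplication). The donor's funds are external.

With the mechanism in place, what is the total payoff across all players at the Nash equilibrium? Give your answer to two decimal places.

7694.28 dollars

The effective private return per unit is now 8.7 × 1.34 / 11 = 1.0598 > 1, so every player's dominant strategy flips to full contribution.
So the Nash equilibrium is full contribution by all 11; the group earns 8.7 × 1.34 × 660 = 7694.28.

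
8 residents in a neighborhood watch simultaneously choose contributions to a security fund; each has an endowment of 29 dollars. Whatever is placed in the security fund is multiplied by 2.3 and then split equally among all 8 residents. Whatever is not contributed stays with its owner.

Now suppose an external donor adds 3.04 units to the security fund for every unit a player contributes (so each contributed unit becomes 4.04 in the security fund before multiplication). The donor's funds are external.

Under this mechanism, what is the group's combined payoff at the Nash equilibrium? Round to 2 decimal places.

2155.74 dollars

The effective private return per unit is now 2.3 × 4.04 / 8 = 1.1615 > 1, so every player's dominant strategy flips to full contribution.
So the Nash equilibrium is full contribution by all 8; the group earns 2.3 × 4.04 × 232 = 2155.74.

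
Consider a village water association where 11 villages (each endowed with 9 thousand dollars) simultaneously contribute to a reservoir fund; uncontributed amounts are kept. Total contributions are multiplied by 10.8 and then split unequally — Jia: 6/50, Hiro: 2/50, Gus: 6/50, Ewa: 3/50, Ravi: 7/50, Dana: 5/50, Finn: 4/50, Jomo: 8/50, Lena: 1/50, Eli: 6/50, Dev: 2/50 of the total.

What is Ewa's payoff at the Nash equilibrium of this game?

Player j's private return per contributed unit is 10.8 × (j's share). Contributing is weakly dominant for j when that share is at least 1/10.8 = 0.0926, and contributing 0 is dominant otherwise.
The shares above 0.0926 belong to Jia, Gus, Ravi, Dana, Jomo and Eli, contributing 9 each; the remaining 5 contribute 0. Total contributed: 54.
Ewa keeps 9 and receives 10.8 × 54 × 3/50 = 34.99 from the reservoir fund, for a payoff of 43.99.

43.99 thousand dollars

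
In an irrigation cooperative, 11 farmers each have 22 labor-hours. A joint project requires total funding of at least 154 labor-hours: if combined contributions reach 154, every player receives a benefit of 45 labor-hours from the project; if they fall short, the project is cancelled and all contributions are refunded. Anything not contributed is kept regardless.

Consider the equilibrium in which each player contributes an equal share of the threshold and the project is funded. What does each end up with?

53 labor-hours

Equal share of the threshold: 154/11 = 14.
At this profile no one gains by cutting their contribution: any cut drops the total below 154, the project is cancelled, contributions are refunded, and the deviator ends with 22, which is less than 22 − 14 + 45 = 53. Contributing more than 14 just wastes the excess. So contributing exactly 14 is a best response.
Each player's payoff: 22 − 14 + 45 = 53.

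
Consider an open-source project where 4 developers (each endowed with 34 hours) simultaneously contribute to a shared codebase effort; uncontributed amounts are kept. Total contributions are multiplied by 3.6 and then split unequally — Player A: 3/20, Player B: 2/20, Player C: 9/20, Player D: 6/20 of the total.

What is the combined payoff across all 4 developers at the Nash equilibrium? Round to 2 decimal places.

312.80 hours

For player j, contributing a unit is worthwhile iff 3.6 × (j's share) ≥ 1, i.e. iff j's share is at least 0.2778.
Player C and Player D clear that bar, contributing 34 each; the remaining 2 contribute 0. Total contributed: 68.
The shared codebase effort pays out 3.6 × 68 = 244.80 in total (split across the unequal shares, but the aggregate is all that matters for the group sum).
The 2 free-riders keep 34 each, adding 68. Group total = 68 + 244.80 = 312.80.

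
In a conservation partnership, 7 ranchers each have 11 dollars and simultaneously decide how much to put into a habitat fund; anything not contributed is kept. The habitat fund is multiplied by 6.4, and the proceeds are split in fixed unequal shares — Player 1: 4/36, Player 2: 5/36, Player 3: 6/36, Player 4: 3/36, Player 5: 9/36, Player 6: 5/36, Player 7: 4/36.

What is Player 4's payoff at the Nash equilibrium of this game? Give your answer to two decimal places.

22.73 dollars

Player j's private return per contributed unit is 6.4 × (j's share). Contributing is weakly dominant for j when that share is at least 1/6.4 = 0.1563, and contributing 0 is dominant otherwise.
Player 3 and Player 5 clear that bar, contributing 11 each; the remaining 5 contribute 0. Total contributed: 22.
Player 4 keeps 11 and receives 6.4 × 22 × 3/36 = 11.73 from the habitat fund, for a payoff of 22.73.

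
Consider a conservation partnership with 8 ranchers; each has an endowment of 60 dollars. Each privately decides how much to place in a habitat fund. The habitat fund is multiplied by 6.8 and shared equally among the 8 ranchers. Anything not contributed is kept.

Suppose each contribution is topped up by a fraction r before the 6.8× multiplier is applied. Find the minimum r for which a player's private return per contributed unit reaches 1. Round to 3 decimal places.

0.176

With matching at rate r, one contributed unit becomes (1 + r) in the habitat fund and returns 6.8 × (1 + r) / 8 to the contributor.
Setting this equal to 1: 1 + r = 8/6.8 = 1.1765.
So the minimum matching rate is r = 1.1765 − 1 = 0.176.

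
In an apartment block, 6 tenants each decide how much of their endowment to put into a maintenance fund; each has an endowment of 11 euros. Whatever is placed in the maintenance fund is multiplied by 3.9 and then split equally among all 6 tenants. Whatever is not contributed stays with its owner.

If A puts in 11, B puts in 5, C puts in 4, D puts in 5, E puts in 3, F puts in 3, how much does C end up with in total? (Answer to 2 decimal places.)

Total contributed: 11 + 5 + 4 + 5 + 3 + 3 = 31.
Each receives 3.9 × 31 / 6 = 20.15 from the maintenance fund.
C keeps 11 − 4 = 7, so C's payoff is 7 + 20.15 = 27.15.

27.15 euros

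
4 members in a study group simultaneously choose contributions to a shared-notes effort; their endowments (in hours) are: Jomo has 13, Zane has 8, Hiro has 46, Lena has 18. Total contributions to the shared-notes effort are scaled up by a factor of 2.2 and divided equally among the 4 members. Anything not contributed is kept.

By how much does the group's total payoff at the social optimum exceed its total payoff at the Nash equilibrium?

The private return per contributed unit is 2.2/4 = 0.5500 < 1 for every player regardless of endowment, so the Nash equilibrium is zero contribution and the group total is Σ E_j = 13 + 8 + 46 + 18 = 85.
Each contributed unit returns 2.200 to the group, so the social optimum is full contribution by everyone: group total = 2.200 × 85 = 187.00.
Efficiency loss = (2.200 − 1) × 85 = 102.00.

102.00 hours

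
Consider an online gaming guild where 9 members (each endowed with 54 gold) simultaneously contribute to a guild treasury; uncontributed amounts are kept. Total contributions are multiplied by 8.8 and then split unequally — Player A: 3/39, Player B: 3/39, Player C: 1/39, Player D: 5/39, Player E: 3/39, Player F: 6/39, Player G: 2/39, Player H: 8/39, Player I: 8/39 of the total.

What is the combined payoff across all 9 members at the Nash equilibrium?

A player with share s gets back 8.8·s per unit contributed, so full contribution is dominant for anyone with s > 1/8.8 = 0.1136 and zero contribution is dominant for anyone below.
Player D, Player F, Player H and Player I are above the threshold, contributing 54 each; the remaining 5 contribute 0. Total contributed: 216.
The guild treasury pays out 8.8 × 216 = 1900.80 in total (split across the unequal shares, but the aggregate is all that matters for the group sum).
The 5 free-riders keep 54 each, adding 270. Group total = 270 + 1900.80 = 2170.80.

2170.80 gold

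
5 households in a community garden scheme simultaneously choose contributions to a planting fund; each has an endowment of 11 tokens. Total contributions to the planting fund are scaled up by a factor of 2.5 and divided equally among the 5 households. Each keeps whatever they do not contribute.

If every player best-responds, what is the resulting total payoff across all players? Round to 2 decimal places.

55.00 tokens

Each contributed unit returns 2.5/5 = 0.5000 to its contributor — below 1 — so contributing 0 is dominant for every player. At the Nash equilibrium everyone keeps their 11, and the group total is 5 × 11 = 55.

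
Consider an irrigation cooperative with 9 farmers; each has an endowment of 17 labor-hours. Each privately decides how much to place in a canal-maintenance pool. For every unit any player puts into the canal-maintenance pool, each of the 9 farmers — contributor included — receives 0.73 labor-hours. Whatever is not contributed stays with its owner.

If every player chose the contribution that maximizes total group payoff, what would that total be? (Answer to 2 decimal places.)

1005.21 labor-hours

Each contributed unit returns 6.570 to the group as a whole (0.73 to each of 9 players), which exceeds 1, so the social optimum is full contribution: group total = 6.570 × 153 = 1005.21.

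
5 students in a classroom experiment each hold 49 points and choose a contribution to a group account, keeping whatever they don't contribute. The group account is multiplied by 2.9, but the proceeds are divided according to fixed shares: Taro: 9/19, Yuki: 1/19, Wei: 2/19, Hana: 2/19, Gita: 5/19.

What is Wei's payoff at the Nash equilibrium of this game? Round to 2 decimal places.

For player j, contributing a unit is worthwhile iff 2.9 × (j's share) ≥ 1, i.e. iff j's share is at least 0.3448.
Only Taro (9/19) clears that bar, contributing 49; the remaining 4 contribute 0. Total contributed: 49.
Wei keeps 49 and receives 2.9 × 49 × 2/19 = 14.96 from the group account, for a payoff of 63.96.

63.96 points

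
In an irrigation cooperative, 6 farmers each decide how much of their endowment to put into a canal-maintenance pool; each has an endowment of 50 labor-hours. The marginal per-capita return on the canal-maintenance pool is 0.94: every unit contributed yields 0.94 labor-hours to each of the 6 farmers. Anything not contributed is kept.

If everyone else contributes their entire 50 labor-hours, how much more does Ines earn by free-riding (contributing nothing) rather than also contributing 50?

Switching from a contribution of 50 to 0 lets Ines keep an extra 50 labor-hours, but lowers the canal-maintenance pool by 50, which costs Ines their own share of that drop: 0.94 × 50 = 47.00.
Net gain = 50 − 47.00 = 3.00. The private return per contributed unit (0.94) is below 1, so free-riding is indeed the best response regardless of what the others do.

3.00 labor-hours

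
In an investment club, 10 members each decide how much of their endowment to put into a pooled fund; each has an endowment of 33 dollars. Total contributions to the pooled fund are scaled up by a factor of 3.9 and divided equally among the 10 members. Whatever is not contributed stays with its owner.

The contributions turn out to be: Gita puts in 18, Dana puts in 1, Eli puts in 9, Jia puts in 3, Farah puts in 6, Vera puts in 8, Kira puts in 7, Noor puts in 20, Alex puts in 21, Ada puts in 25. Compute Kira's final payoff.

72.02 dollars

Total contributed: 18 + 1 + 9 + 3 + 6 + 8 + 7 + 20 + 21 + 25 = 118.
Each receives 3.9 × 118 / 10 = 46.02 from the pooled fund.
Kira keeps 33 − 7 = 26, so Kira's payoff is 26 + 46.02 = 72.02.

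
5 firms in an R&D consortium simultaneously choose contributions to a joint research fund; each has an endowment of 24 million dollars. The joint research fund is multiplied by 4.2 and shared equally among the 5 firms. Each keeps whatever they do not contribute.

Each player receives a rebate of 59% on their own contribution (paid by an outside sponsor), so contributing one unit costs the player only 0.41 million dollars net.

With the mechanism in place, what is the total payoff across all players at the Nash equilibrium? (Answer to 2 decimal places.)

The effective private return per unit is now (4.2/5) / 0.41 = 2.0488 > 1, so every player's dominant strategy flips to full contribution.
At the Nash equilibrium everyone contributes 24. Group total payoff = 5 × (24 × 0.59 + 4.2 × 24) = 574.80.

574.80 million dollars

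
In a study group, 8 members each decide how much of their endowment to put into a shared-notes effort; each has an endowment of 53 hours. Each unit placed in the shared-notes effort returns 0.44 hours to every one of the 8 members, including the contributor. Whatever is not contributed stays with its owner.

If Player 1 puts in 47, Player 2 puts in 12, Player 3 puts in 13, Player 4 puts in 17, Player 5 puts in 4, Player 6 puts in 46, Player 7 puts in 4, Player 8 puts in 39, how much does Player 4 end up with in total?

116.08 hours

Total contributed: 47 + 12 + 13 + 17 + 4 + 46 + 4 + 39 = 182.
Each receives 0.44 × 182 = 80.08 from the shared-notes effort.
Player 4 keeps 53 − 17 = 36, so Player 4's payoff is 36 + 80.08 = 116.08.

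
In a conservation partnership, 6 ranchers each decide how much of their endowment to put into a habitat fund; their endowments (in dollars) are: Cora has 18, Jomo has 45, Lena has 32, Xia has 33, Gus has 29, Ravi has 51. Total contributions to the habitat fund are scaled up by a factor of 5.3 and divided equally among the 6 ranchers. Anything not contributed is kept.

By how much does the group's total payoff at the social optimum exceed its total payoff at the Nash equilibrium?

894.40 dollars

The private return per contributed unit is 5.3/6 = 0.8833 < 1 for every player regardless of endowment, so the Nash equilibrium is zero contribution and the group total is Σ E_j = 18 + 45 + 32 + 33 + 29 + 51 = 208.
Each contributed unit returns 5.300 to the group, so the social optimum is full contribution by everyone: group total = 5.300 × 208 = 1102.40.
Efficiency loss = (5.300 − 1) × 208 = 894.40.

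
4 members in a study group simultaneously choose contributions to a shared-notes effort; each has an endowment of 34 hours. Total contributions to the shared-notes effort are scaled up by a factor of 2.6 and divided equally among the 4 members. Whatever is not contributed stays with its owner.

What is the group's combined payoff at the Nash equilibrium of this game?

Each contributed unit returns 2.6/4 = 0.6500 to its contributor — below 1 — so contributing 0 is dominant for every player. At the Nash equilibrium everyone keeps their 34, and the group total is 4 × 34 = 136.

136.00 hours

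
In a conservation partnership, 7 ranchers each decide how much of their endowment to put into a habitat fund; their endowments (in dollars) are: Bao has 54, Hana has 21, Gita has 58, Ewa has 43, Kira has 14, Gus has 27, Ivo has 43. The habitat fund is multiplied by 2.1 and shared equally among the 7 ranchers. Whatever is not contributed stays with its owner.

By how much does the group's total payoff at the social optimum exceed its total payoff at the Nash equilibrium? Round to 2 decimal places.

286.00 dollars

The private return per contributed unit is 2.1/7 = 0.3000 < 1 for every player regardless of endowment, so the Nash equilibrium is zero contribution and the group total is Σ E_j = 54 + 21 + 58 + 43 + 14 + 27 + 43 = 260.
Each contributed unit returns 2.100 to the group, so the social optimum is full contribution by everyone: group total = 2.100 × 260 = 546.00.
Efficiency loss = (2.100 − 1) × 260 = 286.00.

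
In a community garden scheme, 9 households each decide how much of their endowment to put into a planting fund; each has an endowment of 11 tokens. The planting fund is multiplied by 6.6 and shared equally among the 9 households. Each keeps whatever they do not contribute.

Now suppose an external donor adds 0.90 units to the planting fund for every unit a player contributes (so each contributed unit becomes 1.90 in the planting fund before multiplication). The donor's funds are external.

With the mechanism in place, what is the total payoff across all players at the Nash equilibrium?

With the mechanism, a contributed unit returns 6.6 × 1.90 / 9 = 1.3933 per unit of net cost to the contributor — now above 1 — so contributing fully is weakly dominant for every player.
At the Nash equilibrium everyone contributes 11. Group total payoff = 6.6 × 1.90 × 99 = 1241.46.

1241.46 tokens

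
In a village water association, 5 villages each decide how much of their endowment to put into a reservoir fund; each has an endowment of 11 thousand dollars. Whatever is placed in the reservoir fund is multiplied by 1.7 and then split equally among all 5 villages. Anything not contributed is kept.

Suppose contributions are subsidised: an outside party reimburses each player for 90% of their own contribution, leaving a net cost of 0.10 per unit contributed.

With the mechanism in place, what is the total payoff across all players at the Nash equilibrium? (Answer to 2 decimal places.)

143.00 thousand dollars

The effective private return per unit is now (1.7/5) / 0.10 = 3.4000 > 1, so every player's dominant strategy flips to full contribution.
So the Nash equilibrium is full contribution by all 5; the group earns 5 × (11 × 0.90 + 1.7 × 11) = 143.00.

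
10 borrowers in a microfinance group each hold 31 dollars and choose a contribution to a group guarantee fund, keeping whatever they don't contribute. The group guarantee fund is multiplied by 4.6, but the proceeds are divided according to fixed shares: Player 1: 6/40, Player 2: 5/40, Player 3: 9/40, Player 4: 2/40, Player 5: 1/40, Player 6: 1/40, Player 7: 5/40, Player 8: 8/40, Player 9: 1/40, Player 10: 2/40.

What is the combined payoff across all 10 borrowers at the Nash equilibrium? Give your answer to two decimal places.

421.60 dollars

Each unit j contributes comes back to j as 4.6 × (j's share), so j prefers to contribute only if that share exceeds 1/4.6 = 0.2174; otherwise keeping the unit dominates.
The only share above 0.2174 is Player 3's 9/40, contributing 31; the remaining 9 contribute 0. Total contributed: 31.
The group guarantee fund pays out 4.6 × 31 = 142.60 in total (split across the unequal shares, but the aggregate is all that matters for the group sum).
The 9 free-riders keep 31 each, adding 279. Group total = 279 + 142.60 = 421.60.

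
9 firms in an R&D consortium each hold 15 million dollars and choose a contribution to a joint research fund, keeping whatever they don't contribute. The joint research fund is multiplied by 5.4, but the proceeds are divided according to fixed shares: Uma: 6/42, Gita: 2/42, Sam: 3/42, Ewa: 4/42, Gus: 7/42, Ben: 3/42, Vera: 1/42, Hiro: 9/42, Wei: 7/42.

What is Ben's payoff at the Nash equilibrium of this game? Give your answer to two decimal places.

20.79 million dollars

A player with share s gets back 5.4·s per unit contributed, so full contribution is dominant for anyone with s > 1/5.4 = 0.1852 and zero contribution is dominant for anyone below.
Only Hiro (9/42) clears that bar, contributing 15; the remaining 8 contribute 0. Total contributed: 15.
Ben keeps 15 and receives 5.4 × 15 × 3/42 = 5.79 from the joint research fund, for a payoff of 20.79.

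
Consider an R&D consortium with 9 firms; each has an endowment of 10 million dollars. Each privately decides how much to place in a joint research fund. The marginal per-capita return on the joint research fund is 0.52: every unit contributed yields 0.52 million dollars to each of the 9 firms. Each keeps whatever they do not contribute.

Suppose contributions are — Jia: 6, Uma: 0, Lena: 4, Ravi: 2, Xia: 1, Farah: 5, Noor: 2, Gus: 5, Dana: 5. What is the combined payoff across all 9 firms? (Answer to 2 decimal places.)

Total contributed: 6 + 0 + 4 + 2 + 1 + 5 + 2 + 5 + 5 = 30; total kept: 9 × 10 − 30 = 60.
The joint research fund pays out 0.52 × 9 × 30 = 140.40 in aggregate.
Group total = 60 + 140.40 = 200.40.

200.40 million dollars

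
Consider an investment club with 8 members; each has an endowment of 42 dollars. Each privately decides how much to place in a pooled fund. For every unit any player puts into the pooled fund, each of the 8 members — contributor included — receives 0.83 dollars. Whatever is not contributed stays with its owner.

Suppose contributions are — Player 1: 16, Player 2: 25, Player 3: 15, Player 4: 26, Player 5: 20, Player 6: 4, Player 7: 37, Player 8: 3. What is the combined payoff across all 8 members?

Total contributed: 16 + 25 + 15 + 26 + 20 + 4 + 37 + 3 = 146; total kept: 8 × 42 − 146 = 190.
The pooled fund pays out 0.83 × 8 × 146 = 969.44 in aggregate.
Group total = 190 + 969.44 = 1159.44.

1159.44 dollars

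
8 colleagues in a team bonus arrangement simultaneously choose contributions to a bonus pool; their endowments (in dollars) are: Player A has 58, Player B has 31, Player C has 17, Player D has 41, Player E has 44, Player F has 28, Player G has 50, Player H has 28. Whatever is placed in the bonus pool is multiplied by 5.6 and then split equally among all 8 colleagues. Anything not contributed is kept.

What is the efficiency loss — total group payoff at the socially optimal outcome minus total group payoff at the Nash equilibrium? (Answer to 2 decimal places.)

1366.20 dollars

The private return per contributed unit is 5.6/8 = 0.7000 < 1 for every player regardless of endowment, so the Nash equilibrium is zero contribution and the group total is Σ E_j = 58 + 31 + 17 + 41 + 44 + 28 + 50 + 28 = 297.
Each contributed unit returns 5.600 to the group, so the social optimum is full contribution by everyone: group total = 5.600 × 297 = 1663.20.
Efficiency loss = (5.600 − 1) × 297 = 1366.20.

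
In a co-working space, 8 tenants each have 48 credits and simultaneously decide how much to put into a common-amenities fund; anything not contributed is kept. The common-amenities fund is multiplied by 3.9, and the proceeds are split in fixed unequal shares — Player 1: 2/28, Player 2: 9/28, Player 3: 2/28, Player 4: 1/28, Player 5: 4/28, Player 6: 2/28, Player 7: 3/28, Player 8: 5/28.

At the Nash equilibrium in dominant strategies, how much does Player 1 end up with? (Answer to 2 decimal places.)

61.37 credits

Player j's private return per contributed unit is 3.9 × (j's share). Contributing is weakly dominant for j when that share is at least 1/3.9 = 0.2564, and contributing 0 is dominant otherwise.
The only share above 0.2564 is Player 2's 9/28, contributing 48; the remaining 7 contribute 0. Total contributed: 48.
Player 1 keeps 48 and receives 3.9 × 48 × 2/28 = 13.37 from the common-amenities fund, for a payoff of 61.37.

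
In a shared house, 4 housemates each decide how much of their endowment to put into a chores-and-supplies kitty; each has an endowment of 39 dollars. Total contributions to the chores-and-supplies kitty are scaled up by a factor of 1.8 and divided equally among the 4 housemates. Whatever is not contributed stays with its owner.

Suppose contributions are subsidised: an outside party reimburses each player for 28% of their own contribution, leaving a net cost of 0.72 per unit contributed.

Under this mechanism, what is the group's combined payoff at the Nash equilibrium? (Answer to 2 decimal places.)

156.00 dollars

The effective private return is (1.8/4) / 0.72 = 0.6250, which is still under 1, so the mechanism doesn't change anyone's dominant strategy: zero contribution.
Everyone keeps their endowment and the group total is 4 × 39 = 156.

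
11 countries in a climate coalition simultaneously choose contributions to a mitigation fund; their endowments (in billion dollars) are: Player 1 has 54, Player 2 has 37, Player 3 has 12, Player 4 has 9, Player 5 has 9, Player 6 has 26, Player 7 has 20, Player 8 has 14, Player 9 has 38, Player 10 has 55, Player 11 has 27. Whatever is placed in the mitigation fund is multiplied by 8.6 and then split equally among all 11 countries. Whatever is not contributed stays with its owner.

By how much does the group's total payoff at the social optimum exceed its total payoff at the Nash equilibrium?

2287.60 billion dollars

The private return per contributed unit is 8.6/11 = 0.7818 < 1 for every player regardless of endowment, so the Nash equilibrium is zero contribution and the group total is Σ E_j = 54 + 37 + 12 + 9 + 9 + 26 + 20 + 14 + 38 + 55 + 27 = 301.
Each contributed unit returns 8.600 to the group, so the social optimum is full contribution by everyone: group total = 8.600 × 301 = 2588.60.
Efficiency loss = (8.600 − 1) × 301 = 2287.60.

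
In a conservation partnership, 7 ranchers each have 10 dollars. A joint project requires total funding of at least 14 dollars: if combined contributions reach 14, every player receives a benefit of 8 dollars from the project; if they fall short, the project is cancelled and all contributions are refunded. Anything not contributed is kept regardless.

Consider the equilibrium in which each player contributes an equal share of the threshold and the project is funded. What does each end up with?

16 dollars

Equal share of the threshold: 14/7 = 2.
At this profile no one gains by cutting their contribution: any cut drops the total below 14, the project is cancelled, contributions are refunded, and the deviator ends with 10, which is less than 10 − 2 + 8 = 16. Contributing more than 2 just wastes the excess. So contributing exactly 2 is a best response.
Each player's payoff: 10 − 2 + 8 = 16.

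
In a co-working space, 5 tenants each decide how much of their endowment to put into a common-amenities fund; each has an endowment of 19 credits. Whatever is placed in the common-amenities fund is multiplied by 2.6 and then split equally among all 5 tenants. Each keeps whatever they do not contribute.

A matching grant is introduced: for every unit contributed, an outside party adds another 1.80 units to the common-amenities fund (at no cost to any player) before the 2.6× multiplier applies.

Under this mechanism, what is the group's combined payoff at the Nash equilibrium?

691.60 credits

Under the mechanism each unit contributed yields 2.6 × 2.80 / 5 = 1.4560 back to its contributor per unit of net cost, which exceeds 1, making full contribution the dominant choice for everyone.
At the Nash equilibrium everyone contributes 19. Group total payoff = 2.6 × 2.80 × 95 = 691.60.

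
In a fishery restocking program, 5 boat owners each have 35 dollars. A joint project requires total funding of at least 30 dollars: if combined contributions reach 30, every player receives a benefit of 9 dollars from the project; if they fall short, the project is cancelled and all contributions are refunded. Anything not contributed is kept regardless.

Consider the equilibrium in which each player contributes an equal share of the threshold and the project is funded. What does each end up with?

Equal share of the threshold: 30/5 = 6.
At this profile no one gains by cutting their contribution: any cut drops the total below 30, the project is cancelled, contributions are refunded, and the deviator ends with 35, which is less than 35 − 6 + 9 = 38. Contributing more than 6 just wastes the excess. So contributing exactly 6 is a best response.
Each player's payoff: 35 − 6 + 9 = 38.

38 dollars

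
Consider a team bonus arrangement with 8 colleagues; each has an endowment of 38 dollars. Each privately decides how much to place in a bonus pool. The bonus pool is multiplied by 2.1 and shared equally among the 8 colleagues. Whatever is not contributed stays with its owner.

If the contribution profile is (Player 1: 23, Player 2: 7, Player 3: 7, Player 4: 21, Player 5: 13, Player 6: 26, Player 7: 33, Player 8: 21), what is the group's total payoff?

Total contributed: 23 + 7 + 7 + 21 + 13 + 26 + 33 + 21 = 151; total kept: 8 × 38 − 151 = 153.
The bonus pool pays out 2.1 × 151 = 317.10 in aggregate.
Group total = 153 + 317.10 = 470.10.

470.10 dollars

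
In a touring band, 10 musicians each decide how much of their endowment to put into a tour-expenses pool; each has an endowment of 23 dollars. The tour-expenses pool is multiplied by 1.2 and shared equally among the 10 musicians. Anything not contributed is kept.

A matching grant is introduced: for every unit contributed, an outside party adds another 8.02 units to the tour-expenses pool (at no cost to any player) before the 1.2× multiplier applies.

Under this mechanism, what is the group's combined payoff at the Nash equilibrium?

2489.52 dollars

Under the mechanism each unit contributed yields 1.2 × 9.02 / 10 = 1.0824 back to its contributor per unit of net cost, which exceeds 1, making full contribution the dominant choice for everyone.
So the Nash equilibrium is full contribution by all 10; the group earns 1.2 × 9.02 × 230 = 2489.52.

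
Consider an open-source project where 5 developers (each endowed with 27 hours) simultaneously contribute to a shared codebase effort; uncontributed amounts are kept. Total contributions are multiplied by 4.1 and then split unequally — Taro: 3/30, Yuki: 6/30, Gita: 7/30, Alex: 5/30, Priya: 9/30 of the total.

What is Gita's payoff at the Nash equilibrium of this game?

52.83 hours

For player j, contributing a unit is worthwhile iff 4.1 × (j's share) ≥ 1, i.e. iff j's share is at least 0.2439.
Priya alone (share 9/30) is above the threshold, contributing 27; the remaining 4 contribute 0. Total contributed: 27.
Gita keeps 27 and receives 4.1 × 27 × 7/30 = 25.83 from the shared codebase effort, for a payoff of 52.83.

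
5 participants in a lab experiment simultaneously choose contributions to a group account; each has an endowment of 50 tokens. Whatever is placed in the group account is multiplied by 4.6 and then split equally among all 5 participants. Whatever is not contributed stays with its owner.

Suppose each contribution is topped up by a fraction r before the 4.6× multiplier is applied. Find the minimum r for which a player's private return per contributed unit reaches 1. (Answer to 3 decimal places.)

0.087

With matching at rate r, one contributed unit becomes (1 + r) in the group account and returns 4.6 × (1 + r) / 5 to the contributor.
Setting this equal to 1: 1 + r = 5/4.6 = 1.0870.
So the minimum matching rate is r = 1.0870 − 1 = 0.087.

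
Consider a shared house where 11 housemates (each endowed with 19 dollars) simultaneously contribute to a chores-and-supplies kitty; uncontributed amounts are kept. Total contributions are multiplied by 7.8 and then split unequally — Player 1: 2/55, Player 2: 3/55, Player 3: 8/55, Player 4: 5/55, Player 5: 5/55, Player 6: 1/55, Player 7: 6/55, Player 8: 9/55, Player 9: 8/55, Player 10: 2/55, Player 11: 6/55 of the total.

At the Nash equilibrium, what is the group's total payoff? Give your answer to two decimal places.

596.60 dollars

Player j's private return per contributed unit is 7.8 × (j's share). Contributing is weakly dominant for j when that share is at least 1/7.8 = 0.1282, and contributing 0 is dominant otherwise.
Player 3, Player 8 and Player 9 are above the threshold, contributing 19 each; the remaining 8 contribute 0. Total contributed: 57.
The chores-and-supplies kitty pays out 7.8 × 57 = 444.60 in total (split across the unequal shares, but the aggregate is all that matters for the group sum).
The 8 free-riders keep 19 each, adding 152. Group total = 152 + 444.60 = 596.60.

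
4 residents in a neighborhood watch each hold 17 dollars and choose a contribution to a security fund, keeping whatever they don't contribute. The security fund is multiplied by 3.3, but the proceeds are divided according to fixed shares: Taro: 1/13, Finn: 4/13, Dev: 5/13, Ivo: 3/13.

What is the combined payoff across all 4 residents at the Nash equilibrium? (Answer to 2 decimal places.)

146.20 dollars

For player j, contributing a unit is worthwhile iff 3.3 × (j's share) ≥ 1, i.e. iff j's share is at least 0.3030.
The shares above 0.3030 belong to Finn and Dev, contributing 17 each; the remaining 2 contribute 0. Total contributed: 34.
The security fund pays out 3.3 × 34 = 112.20 in total (split across the unequal shares, but the aggregate is all that matters for the group sum).
The 2 free-riders keep 17 each, adding 34. Group total = 34 + 112.20 = 146.20.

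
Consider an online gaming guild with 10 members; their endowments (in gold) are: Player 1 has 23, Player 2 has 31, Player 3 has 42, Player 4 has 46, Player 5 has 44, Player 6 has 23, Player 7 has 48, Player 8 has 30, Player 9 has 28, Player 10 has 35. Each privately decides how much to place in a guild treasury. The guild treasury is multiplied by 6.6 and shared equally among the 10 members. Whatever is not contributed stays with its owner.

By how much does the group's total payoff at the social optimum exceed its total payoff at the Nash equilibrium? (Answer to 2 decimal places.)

The private return per contributed unit is 6.6/10 = 0.6600 < 1 for every player regardless of endowment, so the Nash equilibrium is zero contribution and the group total is Σ E_j = 23 + 31 + 42 + 46 + 44 + 23 + 48 + 30 + 28 + 35 = 350.
Each contributed unit returns 6.600 to the group, so the social optimum is full contribution by everyone: group total = 6.600 × 350 = 2310.00.
Efficiency loss = (6.600 − 1) × 350 = 1960.00.

1960.00 gold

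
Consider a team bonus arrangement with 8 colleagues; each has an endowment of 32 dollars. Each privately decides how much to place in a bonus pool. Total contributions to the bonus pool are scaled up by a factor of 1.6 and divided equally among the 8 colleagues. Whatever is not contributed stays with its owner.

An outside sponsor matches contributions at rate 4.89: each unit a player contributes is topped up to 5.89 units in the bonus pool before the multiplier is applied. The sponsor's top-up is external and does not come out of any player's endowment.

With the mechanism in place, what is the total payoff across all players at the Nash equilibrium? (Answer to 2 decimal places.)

2412.54 dollars

The effective private return per unit is now 1.6 × 5.89 / 8 = 1.1780 > 1, so every player's dominant strategy flips to full contribution.
So the Nash equilibrium is full contribution by all 8; the group earns 1.6 × 5.89 × 256 = 2412.54.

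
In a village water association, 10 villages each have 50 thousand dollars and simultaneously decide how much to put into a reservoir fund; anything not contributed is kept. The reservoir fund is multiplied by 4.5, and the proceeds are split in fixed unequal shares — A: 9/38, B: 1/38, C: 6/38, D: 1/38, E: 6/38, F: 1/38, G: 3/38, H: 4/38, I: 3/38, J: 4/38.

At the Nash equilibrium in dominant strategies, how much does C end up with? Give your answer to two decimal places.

85.53 thousand dollars

Player j's private return per contributed unit is 4.5 × (j's share). Contributing is weakly dominant for j when that share is at least 1/4.5 = 0.2222, and contributing 0 is dominant otherwise.
Only A (9/38) clears that bar, contributing 50; the remaining 9 contribute 0. Total contributed: 50.
C keeps 50 and receives 4.5 × 50 × 6/38 = 35.53 from the reservoir fund, for a payoff of 85.53.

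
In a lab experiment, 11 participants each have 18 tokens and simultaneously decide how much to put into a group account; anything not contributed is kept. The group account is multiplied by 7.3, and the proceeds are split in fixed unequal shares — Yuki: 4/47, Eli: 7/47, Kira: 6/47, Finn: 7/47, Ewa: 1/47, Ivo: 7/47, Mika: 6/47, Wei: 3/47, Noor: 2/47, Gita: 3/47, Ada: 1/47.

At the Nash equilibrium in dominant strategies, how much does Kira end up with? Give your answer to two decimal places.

68.32 tokens

Each unit j contributes comes back to j as 7.3 × (j's share), so j prefers to contribute only if that share exceeds 1/7.3 = 0.1370; otherwise keeping the unit dominates.
The shares above 0.1370 belong to Eli, Finn and Ivo, contributing 18 each; the remaining 8 contribute 0. Total contributed: 54.
Kira keeps 18 and receives 7.3 × 54 × 6/47 = 50.32 from the group account, for a payoff of 68.32.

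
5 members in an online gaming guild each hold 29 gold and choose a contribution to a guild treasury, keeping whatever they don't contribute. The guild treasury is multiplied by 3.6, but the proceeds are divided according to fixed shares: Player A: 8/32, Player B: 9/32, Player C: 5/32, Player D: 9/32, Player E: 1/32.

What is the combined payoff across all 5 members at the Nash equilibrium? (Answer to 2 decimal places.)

295.80 gold

For player j, contributing a unit is worthwhile iff 3.6 × (j's share) ≥ 1, i.e. iff j's share is at least 0.2778.
The shares above 0.2778 belong to Player B and Player D, contributing 29 each; the remaining 3 contribute 0. Total contributed: 58.
The guild treasury pays out 3.6 × 58 = 208.80 in total (split across the unequal shares, but the aggregate is all that matters for the group sum).
The 3 free-riders keep 29 each, adding 87. Group total = 87 + 208.80 = 295.80.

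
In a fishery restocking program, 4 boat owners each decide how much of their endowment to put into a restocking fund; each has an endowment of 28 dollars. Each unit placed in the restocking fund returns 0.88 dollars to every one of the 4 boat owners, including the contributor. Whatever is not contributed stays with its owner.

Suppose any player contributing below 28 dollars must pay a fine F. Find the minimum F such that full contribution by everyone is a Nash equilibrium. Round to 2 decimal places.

3.36 dollars

Given the others contribute fully, the best deviation is to contribute 0 (any partial contribution still incurs the fine and gives up units whose private return 0.88 is below 1).
Deviating from 28 to 0 saves 28 dollars but forfeits the deviator's share of the drop in the restocking fund: 0.88 × 28 = 24.64.
So the deviation gain is 28 − 24.64 = 3.36, and the fine must be at least 3.36 dollars to wipe it out.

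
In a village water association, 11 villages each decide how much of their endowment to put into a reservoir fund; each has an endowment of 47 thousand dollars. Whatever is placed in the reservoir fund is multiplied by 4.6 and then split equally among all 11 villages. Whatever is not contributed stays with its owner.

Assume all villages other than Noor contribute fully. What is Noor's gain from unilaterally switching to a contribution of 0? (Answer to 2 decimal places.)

Switching from a contribution of 47 to 0 lets Noor keep an extra 47 thousand dollars, but lowers the reservoir fund by 47, which costs Noor their own share of that drop: 4.6/11 × 47 = 19.65.
Net gain = 47 − 19.65 = 27.35. The private return per contributed unit (0.4182) is below 1, so free-riding is indeed the best response regardless of what the others do.

27.35 thousand dollars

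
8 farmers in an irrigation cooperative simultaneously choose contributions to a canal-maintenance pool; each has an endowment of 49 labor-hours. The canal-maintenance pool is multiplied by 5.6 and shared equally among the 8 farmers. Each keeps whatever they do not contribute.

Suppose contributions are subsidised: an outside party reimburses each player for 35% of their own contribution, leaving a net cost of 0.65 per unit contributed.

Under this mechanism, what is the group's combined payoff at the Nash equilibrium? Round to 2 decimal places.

2332.40 labor-hours

Under the mechanism each unit contributed yields (5.6/8) / 0.65 = 1.0769 back to its contributor per unit of net cost, which exceeds 1, making full contribution the dominant choice for everyone.
At the Nash equilibrium everyone contributes 49. Group total payoff = 8 × (49 × 0.35 + 5.6 × 49) = 2332.40.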